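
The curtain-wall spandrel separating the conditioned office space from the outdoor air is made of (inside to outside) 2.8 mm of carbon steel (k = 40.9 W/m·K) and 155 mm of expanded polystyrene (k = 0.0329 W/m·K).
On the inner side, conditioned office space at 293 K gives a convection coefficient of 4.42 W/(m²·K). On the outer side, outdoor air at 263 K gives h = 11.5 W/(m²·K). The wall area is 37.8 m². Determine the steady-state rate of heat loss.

Q ≈ 226 W

Using the resistance-network approach (series):
R_inner film = 1/(h_i·A) = 1/(4.42×37.8) = 0.005985 K/W
R_carbon steel = L/(kA) = 0.0028/(40.9×37.8) = 1.811×10^-6 K/W
R_expanded polystyrene = L/(kA) = 0.155/(0.0329×37.8) = 0.1246 K/W
R_outer film = 1/(h_o·A) = 1/(11.5×37.8) = 0.0023 K/W
R_total = 0.1329 K/W
Q = ΔT / R_total = 30 / 0.1329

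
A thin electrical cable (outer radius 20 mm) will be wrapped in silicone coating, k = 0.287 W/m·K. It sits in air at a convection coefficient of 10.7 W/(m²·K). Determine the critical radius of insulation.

For a cylinder r_cr = k/h = 0.287/10.7
r_cr = 26.8 mm; since the bare radius (20 mm) is below r_cr, adding a thin layer of insulation will *increase* heat loss.

r_cr ≈ 26.8 mm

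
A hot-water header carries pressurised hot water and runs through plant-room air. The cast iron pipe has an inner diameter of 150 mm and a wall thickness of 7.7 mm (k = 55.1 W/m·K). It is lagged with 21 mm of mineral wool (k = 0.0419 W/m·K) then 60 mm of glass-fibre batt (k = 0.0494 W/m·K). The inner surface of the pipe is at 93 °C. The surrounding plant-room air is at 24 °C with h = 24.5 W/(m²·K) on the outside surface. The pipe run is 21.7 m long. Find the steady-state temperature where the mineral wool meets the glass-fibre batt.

T ≈ 68 °C

For a radial system each layer contributes R = ln(r_out/r_in)/(2πkL); films add R = 1/(hA).
R_cast iron pipe wall = ln(82.7/75)/(2π×55.1×21.7) = 1.301×10^-5 K/W
R_mineral wool = ln(103.7/82.7)/(2π×0.0419×21.7) = 0.03961 K/W
R_glass-fibre batt = ln(163.7/103.7)/(2π×0.0494×21.7) = 0.06778 K/W
R_outer film = 1/(h_o·2πr_oL) = 1/(24.5×2π×0.1637×21.7) = 0.001829 K/W
R_total = 0.1092 K/W
Q = ΔT/R_total = 69/0.1092
Q = 632 W
T_interface = T_inner − Q·ΣR(inner→interface) = 93 − 632×0.03962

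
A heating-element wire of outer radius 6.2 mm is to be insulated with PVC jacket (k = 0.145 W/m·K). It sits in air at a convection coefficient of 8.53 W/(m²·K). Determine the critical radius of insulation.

r_cr ≈ 17 mm

For a cylinder r_cr = k/h = 0.145/8.53
r_cr = 17 mm; since the bare radius (6.2 mm) is below r_cr, adding a thin layer of insulation will *increase* heat loss.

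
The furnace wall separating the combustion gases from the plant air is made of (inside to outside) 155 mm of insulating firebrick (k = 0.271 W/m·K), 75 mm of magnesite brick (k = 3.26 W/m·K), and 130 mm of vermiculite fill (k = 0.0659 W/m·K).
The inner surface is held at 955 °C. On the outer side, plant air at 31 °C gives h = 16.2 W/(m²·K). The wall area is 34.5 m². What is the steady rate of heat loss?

Treating each layer as a thermal resistance in series:
R_insulating firebrick = L/(kA) = 0.155/(0.271×34.5) = 0.01658 K/W
R_magnesite brick = L/(kA) = 0.075/(3.26×34.5) = 6.668×10^-4 K/W
R_vermiculite fill = L/(kA) = 0.13/(0.0659×34.5) = 0.05718 K/W
R_outer film = 1/(h_o·A) = 1/(16.2×34.5) = 0.001789 K/W
R_total = 0.07621 K/W
Q = ΔT / R_total = 924 / 0.07621

Q ≈ 12100 W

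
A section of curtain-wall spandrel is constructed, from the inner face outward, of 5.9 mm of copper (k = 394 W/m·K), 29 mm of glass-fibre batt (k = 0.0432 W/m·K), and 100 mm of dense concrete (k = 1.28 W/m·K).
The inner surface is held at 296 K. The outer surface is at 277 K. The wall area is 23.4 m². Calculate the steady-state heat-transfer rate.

Treating each layer as a thermal resistance in series:
R_copper = L/(kA) = 0.0059/(394×23.4) = 6.399×10^-7 K/W
R_glass-fibre batt = L/(kA) = 0.029/(0.0432×23.4) = 0.02869 K/W
R_dense concrete = L/(kA) = 0.1/(1.28×23.4) = 0.003339 K/W
R_total = 0.03203 K/W
Q = ΔT / R_total = 19 / 0.03203

Q ≈ 593 W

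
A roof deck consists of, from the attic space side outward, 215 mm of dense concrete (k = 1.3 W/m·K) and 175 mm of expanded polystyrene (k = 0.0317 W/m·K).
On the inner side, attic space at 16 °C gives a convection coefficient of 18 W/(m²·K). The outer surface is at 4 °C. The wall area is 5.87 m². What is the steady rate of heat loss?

Model the wall as resistances in series:
R_inner film = 1/(h_i·A) = 1/(18×5.87) = 0.009464 K/W
R_dense concrete = L/(kA) = 0.215/(1.3×5.87) = 0.02817 K/W
R_expanded polystyrene = L/(kA) = 0.175/(0.0317×5.87) = 0.9405 K/W
R_total = 0.9781 K/W
Q = ΔT / R_total = 12 / 0.9781

Q ≈ 12.3 W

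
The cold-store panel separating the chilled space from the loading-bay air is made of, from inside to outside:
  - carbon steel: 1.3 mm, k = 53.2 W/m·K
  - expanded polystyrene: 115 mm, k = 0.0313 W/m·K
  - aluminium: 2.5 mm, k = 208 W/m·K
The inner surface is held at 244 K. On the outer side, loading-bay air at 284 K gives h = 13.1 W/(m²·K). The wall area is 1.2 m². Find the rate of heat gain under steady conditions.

Using the resistance-network approach (series):
R_carbon steel = L/(kA) = 0.0013/(53.2×1.2) = 2.036×10^-5 K/W
R_expanded polystyrene = L/(kA) = 0.115/(0.0313×1.2) = 3.062 K/W
R_aluminium = L/(kA) = 0.0025/(208×1.2) = 1.002×10^-5 K/W
R_outer film = 1/(h_o·A) = 1/(13.1×1.2) = 0.06361 K/W
R_total = 3.125 K/W
Q = ΔT / R_total = 40 / 3.125

Q ≈ 12.8 W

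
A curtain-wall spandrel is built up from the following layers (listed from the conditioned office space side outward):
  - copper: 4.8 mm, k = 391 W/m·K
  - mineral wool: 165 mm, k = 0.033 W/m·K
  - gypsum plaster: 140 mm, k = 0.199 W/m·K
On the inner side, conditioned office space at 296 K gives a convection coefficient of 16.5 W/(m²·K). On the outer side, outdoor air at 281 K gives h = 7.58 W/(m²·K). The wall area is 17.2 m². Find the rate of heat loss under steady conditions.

Treating each layer as a thermal resistance in series:
R_inner film = 1/(h_i·A) = 1/(16.5×17.2) = 0.003524 K/W
R_copper = L/(kA) = 0.0048/(391×17.2) = 7.137×10^-7 K/W
R_mineral wool = L/(kA) = 0.165/(0.033×17.2) = 0.2907 K/W
R_gypsum plaster = L/(kA) = 0.14/(0.199×17.2) = 0.0409 K/W
R_outer film = 1/(h_o·A) = 1/(7.58×17.2) = 0.00767 K/W
R_total = 0.3428 K/W
Q = ΔT / R_total = 15 / 0.3428

Q ≈ 43.8 W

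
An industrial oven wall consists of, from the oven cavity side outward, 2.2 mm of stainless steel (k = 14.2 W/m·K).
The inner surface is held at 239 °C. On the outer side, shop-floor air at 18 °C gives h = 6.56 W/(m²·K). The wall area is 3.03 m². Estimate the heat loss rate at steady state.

Using the resistance-network approach (series):
R_stainless steel = L/(kA) = 0.0022/(14.2×3.03) = 5.113×10^-5 K/W
R_outer film = 1/(h_o·A) = 1/(6.56×3.03) = 0.05031 K/W
R_total = 0.05036 K/W
Q = ΔT / R_total = 221 / 0.05036

Q ≈ 4390 W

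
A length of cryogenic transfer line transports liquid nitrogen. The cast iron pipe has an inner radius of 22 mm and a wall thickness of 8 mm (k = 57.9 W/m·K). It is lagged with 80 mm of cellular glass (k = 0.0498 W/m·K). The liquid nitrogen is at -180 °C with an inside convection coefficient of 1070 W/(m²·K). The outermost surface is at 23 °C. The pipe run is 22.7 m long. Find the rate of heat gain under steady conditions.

Q ≈ 1110 W

Per-layer cylindrical resistances, series-summed:
R_inner film = 1/(h_i·2πr₁L) = 1/(1070×2π×0.022×22.7) = 2.978×10^-4 K/W
R_cast iron pipe wall = ln(30/22)/(2π×57.9×22.7) = 3.756×10^-5 K/W
R_cellular glass = ln(110/30)/(2π×0.0498×22.7) = 0.1829 K/W
R_total = 0.1833 K/W
Q = ΔT/R_total = 203/0.1833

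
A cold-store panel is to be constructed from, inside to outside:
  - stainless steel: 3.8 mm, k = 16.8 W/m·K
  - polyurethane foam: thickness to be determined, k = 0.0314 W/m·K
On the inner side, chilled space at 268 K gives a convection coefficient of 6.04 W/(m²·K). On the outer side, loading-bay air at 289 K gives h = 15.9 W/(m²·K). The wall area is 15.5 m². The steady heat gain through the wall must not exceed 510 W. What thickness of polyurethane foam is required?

Thermal resistances in series:
R_inner film = 1/(h_i·A) = 1/(6.04×15.5) = 0.01068 K/W
R_stainless steel = L/(kA) = 0.0038/(16.8×15.5) = 1.459×10^-5 K/W
R_outer film = 1/(h_o·A) = 1/(15.9×15.5) = 0.004058 K/W
Sum of the known resistances R_other = 0.01475 K/W
Required total resistance R_tot = ΔT/Q_allow = 21/510 = 0.04118 K/W
R_polyurethane foam = R_tot − R_other = 0.02642 K/W
L = R·k·A = 0.02642×0.0314×15.5

L ≈ 12.9 mm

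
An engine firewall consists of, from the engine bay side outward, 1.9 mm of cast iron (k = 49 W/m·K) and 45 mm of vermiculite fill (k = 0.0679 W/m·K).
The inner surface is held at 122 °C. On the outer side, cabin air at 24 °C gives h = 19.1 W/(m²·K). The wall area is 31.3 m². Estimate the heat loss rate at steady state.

Treating each layer as a thermal resistance in series:
R_cast iron = L/(kA) = 0.0019/(49×31.3) = 1.239×10^-6 K/W
R_vermiculite fill = L/(kA) = 0.045/(0.0679×31.3) = 0.02117 K/W
R_outer film = 1/(h_o·A) = 1/(19.1×31.3) = 0.001673 K/W
R_total = 0.02285 K/W
Q = ΔT / R_total = 98 / 0.02285

Q ≈ 4290 W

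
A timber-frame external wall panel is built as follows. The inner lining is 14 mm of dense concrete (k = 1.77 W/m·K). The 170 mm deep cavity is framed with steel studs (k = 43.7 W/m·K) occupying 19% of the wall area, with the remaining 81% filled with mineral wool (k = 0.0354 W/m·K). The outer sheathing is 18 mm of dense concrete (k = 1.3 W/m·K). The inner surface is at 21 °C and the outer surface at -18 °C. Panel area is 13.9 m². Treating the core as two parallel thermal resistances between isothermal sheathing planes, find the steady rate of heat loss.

Q ≈ 12900 W

Sheathing layers in series; stud and cavity paths in parallel between them.
R_inner = 0.014/(1.77×13.9) = 5.69×10^-4 K/W
R_stud  = 0.17/(43.7×0.19×13.9) = 0.001473 K/W
R_cav   = 0.17/(0.0354×0.81×13.9) = 0.4265 K/W
1/R_core = 1/R_stud + 1/R_cav → R_core = 0.001468 K/W
R_outer = 0.018/(1.3×13.9) = 9.961×10^-4 K/W
R_total = 0.003033 K/W
Q = ΔT/R_total = 39/0.003033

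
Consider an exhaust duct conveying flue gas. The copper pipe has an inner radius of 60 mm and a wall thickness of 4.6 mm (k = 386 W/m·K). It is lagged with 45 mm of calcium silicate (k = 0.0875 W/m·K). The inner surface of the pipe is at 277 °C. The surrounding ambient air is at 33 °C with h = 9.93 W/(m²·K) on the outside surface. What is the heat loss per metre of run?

q′ ≈ 220 W/m

Treating each annulus and film as a series resistance:
R_copper pipe wall = ln(64.6/60)/(2π×386×1) = 3.046×10^-5 K/W
R_calcium silicate = ln(109.6/64.6)/(2π×0.0875×1) = 0.9615 K/W
R_outer film = 1/(h_o·2πr_oL) = 1/(9.93×2π×0.1096×1) = 0.1462 K/W
R_total = 1.108 K/W
Q = ΔT/R_total = 244/1.108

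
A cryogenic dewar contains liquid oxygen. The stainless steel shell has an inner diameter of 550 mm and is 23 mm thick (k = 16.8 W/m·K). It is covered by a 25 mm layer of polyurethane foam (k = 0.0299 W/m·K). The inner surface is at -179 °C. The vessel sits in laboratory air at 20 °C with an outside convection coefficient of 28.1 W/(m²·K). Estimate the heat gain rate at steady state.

Radial (spherical) resistances in series:
R_stainless steel shell = (1/0.275 − 1/0.298)/(4π×16.8) = 0.001329 K/W
R_polyurethane foam = (1/0.298 − 1/0.323)/(4π×0.0299) = 0.6913 K/W
R_outer film = 1/(h·4πr_o²) = 1/(28.1×4π×0.323²) = 0.02714 K/W
R_total = 0.7197 K/W
Q = ΔT/R_total = 199/0.7197

Q ≈ 276 W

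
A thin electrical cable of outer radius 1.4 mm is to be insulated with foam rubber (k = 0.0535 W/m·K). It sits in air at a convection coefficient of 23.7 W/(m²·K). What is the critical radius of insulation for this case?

r_cr ≈ 2.26 mm

For a cylinder r_cr = k/h = 0.0535/23.7
r_cr = 2.26 mm; since the bare radius (1.4 mm) is below r_cr, adding a thin layer of insulation will *increase* heat loss.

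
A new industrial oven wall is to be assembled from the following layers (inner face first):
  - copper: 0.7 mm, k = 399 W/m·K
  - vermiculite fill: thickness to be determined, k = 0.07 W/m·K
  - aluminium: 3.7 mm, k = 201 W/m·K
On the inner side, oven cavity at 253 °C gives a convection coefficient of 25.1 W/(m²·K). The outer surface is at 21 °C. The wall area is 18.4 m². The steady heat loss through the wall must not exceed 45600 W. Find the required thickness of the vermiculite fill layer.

Using the resistance-network approach (series):
R_inner film = 1/(h_i·A) = 1/(25.1×18.4) = 0.002165 K/W
R_copper = L/(kA) = 0.0007/(399×18.4) = 9.535×10^-8 K/W
R_aluminium = L/(kA) = 0.0037/(201×18.4) = 1×10^-6 K/W
Sum of the known resistances R_other = 0.002166 K/W
Required total resistance R_tot = ΔT/Q_allow = 232/45600 = 0.005088 K/W
R_vermiculite fill = R_tot − R_other = 0.002921 K/W
L = R·k·A = 0.002921×0.07×18.4

L ≈ 3.76 mm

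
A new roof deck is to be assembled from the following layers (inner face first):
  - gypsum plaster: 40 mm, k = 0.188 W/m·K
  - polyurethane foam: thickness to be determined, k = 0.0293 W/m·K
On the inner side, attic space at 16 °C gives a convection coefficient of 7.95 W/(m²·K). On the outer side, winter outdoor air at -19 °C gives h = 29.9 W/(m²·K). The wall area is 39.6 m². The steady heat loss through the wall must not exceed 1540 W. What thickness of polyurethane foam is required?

Model the wall as resistances in series:
R_inner film = 1/(h_i·A) = 1/(7.95×39.6) = 0.003176 K/W
R_gypsum plaster = L/(kA) = 0.04/(0.188×39.6) = 0.005373 K/W
R_outer film = 1/(h_o·A) = 1/(29.9×39.6) = 8.446×10^-4 K/W
Sum of the known resistances R_other = 0.009394 K/W
Required total resistance R_tot = ΔT/Q_allow = 35/1540 = 0.02273 K/W
R_polyurethane foam = R_tot − R_other = 0.01333 K/W
L = R·k·A = 0.01333×0.0293×39.6

L ≈ 15.5 mm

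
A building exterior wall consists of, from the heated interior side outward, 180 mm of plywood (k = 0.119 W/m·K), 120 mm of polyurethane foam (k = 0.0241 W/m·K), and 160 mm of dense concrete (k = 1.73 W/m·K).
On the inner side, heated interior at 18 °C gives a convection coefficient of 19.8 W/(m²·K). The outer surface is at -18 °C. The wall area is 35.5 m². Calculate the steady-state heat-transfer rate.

Q ≈ 193 W

Series thermal resistances:
R_inner film = 1/(h_i·A) = 1/(19.8×35.5) = 0.001423 K/W
R_plywood = L/(kA) = 0.18/(0.119×35.5) = 0.04261 K/W
R_polyurethane foam = L/(kA) = 0.12/(0.0241×35.5) = 0.1403 K/W
R_dense concrete = L/(kA) = 0.16/(1.73×35.5) = 0.002605 K/W
R_total = 0.1869 K/W
Q = ΔT / R_total = 36 / 0.1869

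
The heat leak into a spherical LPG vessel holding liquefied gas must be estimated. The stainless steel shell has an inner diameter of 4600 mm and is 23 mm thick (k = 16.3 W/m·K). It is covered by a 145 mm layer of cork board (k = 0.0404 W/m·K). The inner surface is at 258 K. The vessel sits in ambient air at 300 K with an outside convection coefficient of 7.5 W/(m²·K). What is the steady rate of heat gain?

For a spherical shell R = (1/r₁ − 1/r₂)/(4πk); film R = 1/(h·4πr²). In series:
R_stainless steel shell = (1/2.3 − 1/2.323)/(4π×16.3) = 2.102×10^-5 K/W
R_cork board = (1/2.323 − 1/2.468)/(4π×0.0404) = 0.04982 K/W
R_outer film = 1/(h·4πr_o²) = 1/(7.5×4π×2.468²) = 0.001742 K/W
R_total = 0.05158 K/W
Q = ΔT/R_total = 42/0.05158

Q ≈ 814 W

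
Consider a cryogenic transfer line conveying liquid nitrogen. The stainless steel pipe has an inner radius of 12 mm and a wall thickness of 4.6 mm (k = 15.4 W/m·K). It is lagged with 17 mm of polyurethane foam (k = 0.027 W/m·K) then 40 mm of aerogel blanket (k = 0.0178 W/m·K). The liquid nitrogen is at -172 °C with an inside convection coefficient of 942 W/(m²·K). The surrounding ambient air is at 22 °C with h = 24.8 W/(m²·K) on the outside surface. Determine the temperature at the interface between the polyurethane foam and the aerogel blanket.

T ≈ -100 °C

Cylindrical conduction, so R = ln(r₂/r₁)/(2πkL) per layer, in series:
R_inner film = 1/(h_i·2πr₁L) = 1/(942×2π×0.012×1) = 0.01408 K/W
R_stainless steel pipe wall = ln(16.6/12)/(2π×15.4×1) = 0.003354 K/W
R_polyurethane foam = ln(33.6/16.6)/(2π×0.027×1) = 4.156 K/W
R_aerogel blanket = ln(73.6/33.6)/(2π×0.0178×1) = 7.011 K/W
R_outer film = 1/(h_o·2πr_oL) = 1/(24.8×2π×0.0736×1) = 0.08719 K/W
R_total = 11.27 K/W
Q = ΔT/R_total = 194/11.27
Q = 17.2 W/m
T_interface = T_inner + Q·ΣR(inner→interface) = -172 + 17.2×4.174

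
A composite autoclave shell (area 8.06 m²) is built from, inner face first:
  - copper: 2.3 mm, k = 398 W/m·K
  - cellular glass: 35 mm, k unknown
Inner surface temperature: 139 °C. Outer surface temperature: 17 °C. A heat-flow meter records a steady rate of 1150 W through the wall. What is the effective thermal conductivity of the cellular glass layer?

k ≈ 0.0409 W/(m·K)

Treating each layer as a thermal resistance in series:
R_copper = L/(kA) = 0.0023/(398×8.06) = 7.17×10^-7 K/W
Sum of known resistances R_other = 7.17×10^-7 K/W
Total R = ΔT/Q = 122/1150 = 0.1061 K/W
R_cellular glass = R_total − R_other = 0.1061 K/W
k = L/(R·A) = 0.035/(0.1061×8.06)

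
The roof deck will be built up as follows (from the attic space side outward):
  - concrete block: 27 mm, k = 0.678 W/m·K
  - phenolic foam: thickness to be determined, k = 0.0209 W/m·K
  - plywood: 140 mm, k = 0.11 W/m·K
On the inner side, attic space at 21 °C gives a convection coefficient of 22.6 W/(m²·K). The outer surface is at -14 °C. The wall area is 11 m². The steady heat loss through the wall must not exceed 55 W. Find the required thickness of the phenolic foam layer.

Thermal resistances in series:
R_inner film = 1/(h_i·A) = 1/(22.6×11) = 0.004023 K/W
R_concrete block = L/(kA) = 0.027/(0.678×11) = 0.00362 K/W
R_plywood = L/(kA) = 0.14/(0.11×11) = 0.1157 K/W
Sum of the known resistances R_other = 0.1233 K/W
Required total resistance R_tot = ΔT/Q_allow = 35/55 = 0.6364 K/W
R_phenolic foam = R_tot − R_other = 0.513 K/W
L = R·k·A = 0.513×0.0209×11

L ≈ 118 mm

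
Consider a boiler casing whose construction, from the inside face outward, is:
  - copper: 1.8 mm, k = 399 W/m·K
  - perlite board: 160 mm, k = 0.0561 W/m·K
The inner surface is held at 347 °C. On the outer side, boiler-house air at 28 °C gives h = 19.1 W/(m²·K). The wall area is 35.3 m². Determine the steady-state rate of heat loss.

Q ≈ 3880 W

Thermal resistances in series:
R_copper = L/(kA) = 0.0018/(399×35.3) = 1.278×10^-7 K/W
R_perlite board = L/(kA) = 0.16/(0.0561×35.3) = 0.08079 K/W
R_outer film = 1/(h_o·A) = 1/(19.1×35.3) = 0.001483 K/W
R_total = 0.08228 K/W
Q = ΔT / R_total = 319 / 0.08228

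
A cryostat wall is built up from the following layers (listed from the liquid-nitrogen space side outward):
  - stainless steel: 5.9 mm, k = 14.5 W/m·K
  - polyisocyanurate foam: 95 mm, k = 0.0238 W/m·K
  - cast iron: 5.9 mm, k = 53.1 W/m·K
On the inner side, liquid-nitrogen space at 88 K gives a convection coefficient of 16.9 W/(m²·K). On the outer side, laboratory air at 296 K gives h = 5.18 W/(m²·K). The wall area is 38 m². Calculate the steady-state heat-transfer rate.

Q ≈ 1860 W

Treating each layer as a thermal resistance in series:
R_inner film = 1/(h_i·A) = 1/(16.9×38) = 0.001557 K/W
R_stainless steel = L/(kA) = 0.0059/(14.5×38) = 1.071×10^-5 K/W
R_polyisocyanurate foam = L/(kA) = 0.095/(0.0238×38) = 0.105 K/W
R_cast iron = L/(kA) = 0.0059/(53.1×38) = 2.924×10^-6 K/W
R_outer film = 1/(h_o·A) = 1/(5.18×38) = 0.00508 K/W
R_total = 0.1117 K/W
Q = ΔT / R_total = 208 / 0.1117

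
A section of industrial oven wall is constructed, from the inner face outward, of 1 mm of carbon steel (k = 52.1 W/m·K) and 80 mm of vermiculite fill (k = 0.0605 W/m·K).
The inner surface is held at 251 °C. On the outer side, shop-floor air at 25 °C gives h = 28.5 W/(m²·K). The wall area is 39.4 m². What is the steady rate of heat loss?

Thermal resistances in series:
R_carbon steel = L/(kA) = 0.001/(52.1×39.4) = 4.872×10^-7 K/W
R_vermiculite fill = L/(kA) = 0.08/(0.0605×39.4) = 0.03356 K/W
R_outer film = 1/(h_o·A) = 1/(28.5×39.4) = 8.906×10^-4 K/W
R_total = 0.03445 K/W
Q = ΔT / R_total = 226 / 0.03445

Q ≈ 6560 W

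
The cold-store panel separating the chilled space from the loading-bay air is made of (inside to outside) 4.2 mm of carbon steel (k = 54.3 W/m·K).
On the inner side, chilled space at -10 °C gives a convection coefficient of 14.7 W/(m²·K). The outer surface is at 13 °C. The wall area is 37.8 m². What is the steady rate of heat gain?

Model the wall as resistances in series:
R_inner film = 1/(h_i·A) = 1/(14.7×37.8) = 0.0018 K/W
R_carbon steel = L/(kA) = 0.0042/(54.3×37.8) = 2.046×10^-6 K/W
R_total = 0.001802 K/W
Q = ΔT / R_total = 23 / 0.001802

Q ≈ 12800 W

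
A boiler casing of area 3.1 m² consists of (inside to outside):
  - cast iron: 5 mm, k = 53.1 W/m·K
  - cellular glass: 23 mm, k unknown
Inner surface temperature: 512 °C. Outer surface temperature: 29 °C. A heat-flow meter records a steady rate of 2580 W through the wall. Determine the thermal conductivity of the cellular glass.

k ≈ 0.0396 W/(m·K)

Treating each layer as a thermal resistance in series:
R_cast iron = L/(kA) = 0.005/(53.1×3.1) = 3.037×10^-5 K/W
Sum of known resistances R_other = 3.037×10^-5 K/W
Total R = ΔT/Q = 483/2580 = 0.1872 K/W
R_cellular glass = R_total − R_other = 0.1872 K/W
k = L/(R·A) = 0.023/(0.1872×3.1)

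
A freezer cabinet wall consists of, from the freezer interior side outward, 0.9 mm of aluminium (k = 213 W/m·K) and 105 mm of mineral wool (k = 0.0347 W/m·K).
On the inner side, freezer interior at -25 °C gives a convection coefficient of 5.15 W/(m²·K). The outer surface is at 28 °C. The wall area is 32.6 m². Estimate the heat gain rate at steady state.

Q ≈ 537 W

Model the wall as resistances in series:
R_inner film = 1/(h_i·A) = 1/(5.15×32.6) = 0.005956 K/W
R_aluminium = L/(kA) = 0.0009/(213×32.6) = 1.296×10^-7 K/W
R_mineral wool = L/(kA) = 0.105/(0.0347×32.6) = 0.09282 K/W
R_total = 0.09878 K/W
Q = ΔT / R_total = 53 / 0.09878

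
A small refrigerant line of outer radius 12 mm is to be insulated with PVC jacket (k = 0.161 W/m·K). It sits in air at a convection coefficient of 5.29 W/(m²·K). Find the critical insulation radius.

r_cr ≈ 30.4 mm

For a cylinder r_cr = k/h = 0.161/5.29
r_cr = 30.4 mm; since the bare radius (12 mm) is below r_cr, adding a thin layer of insulation will *increase* heat loss.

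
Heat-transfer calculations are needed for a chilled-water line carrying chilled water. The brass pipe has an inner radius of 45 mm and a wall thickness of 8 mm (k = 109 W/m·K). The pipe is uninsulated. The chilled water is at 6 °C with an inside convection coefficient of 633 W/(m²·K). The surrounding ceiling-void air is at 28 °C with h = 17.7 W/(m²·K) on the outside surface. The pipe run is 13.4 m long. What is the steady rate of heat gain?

Cylindrical conduction, so R = ln(r₂/r₁)/(2πkL) per layer, in series:
R_inner film = 1/(h_i·2πr₁L) = 1/(633×2π×0.045×13.4) = 4.17×10^-4 K/W
R_brass pipe wall = ln(53/45)/(2π×109×13.4) = 1.783×10^-5 K/W
R_outer film = 1/(h_o·2πr_oL) = 1/(17.7×2π×0.053×13.4) = 0.01266 K/W
R_total = 0.0131 K/W
Q = ΔT/R_total = 22/0.0131

Q ≈ 1680 W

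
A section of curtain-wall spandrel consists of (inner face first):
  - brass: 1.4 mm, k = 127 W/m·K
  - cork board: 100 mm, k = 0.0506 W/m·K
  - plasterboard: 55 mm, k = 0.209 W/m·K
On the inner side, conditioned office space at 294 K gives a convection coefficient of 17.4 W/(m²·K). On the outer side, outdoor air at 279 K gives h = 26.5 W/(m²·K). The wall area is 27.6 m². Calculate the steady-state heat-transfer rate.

Q ≈ 177 W

Model the wall as resistances in series:
R_inner film = 1/(h_i·A) = 1/(17.4×27.6) = 0.002082 K/W
R_brass = L/(kA) = 0.0014/(127×27.6) = 3.994×10^-7 K/W
R_cork board = L/(kA) = 0.1/(0.0506×27.6) = 0.0716 K/W
R_plasterboard = L/(kA) = 0.055/(0.209×27.6) = 0.009535 K/W
R_outer film = 1/(h_o·A) = 1/(26.5×27.6) = 0.001367 K/W
R_total = 0.08459 K/W
Q = ΔT / R_total = 15 / 0.08459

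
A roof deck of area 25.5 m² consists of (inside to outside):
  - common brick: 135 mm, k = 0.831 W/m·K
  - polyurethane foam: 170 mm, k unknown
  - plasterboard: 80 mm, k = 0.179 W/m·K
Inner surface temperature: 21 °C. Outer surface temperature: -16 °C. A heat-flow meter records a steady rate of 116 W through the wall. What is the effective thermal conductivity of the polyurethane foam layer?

Model the wall as resistances in series:
R_common brick = L/(kA) = 0.135/(0.831×25.5) = 0.006371 K/W
R_plasterboard = L/(kA) = 0.08/(0.179×25.5) = 0.01753 K/W
Sum of known resistances R_other = 0.0239 K/W
Total R = ΔT/Q = 37/116 = 0.319 K/W
R_polyurethane foam = R_total − R_other = 0.2951 K/W
k = L/(R·A) = 0.17/(0.2951×25.5)

k ≈ 0.0226 W/(m·K)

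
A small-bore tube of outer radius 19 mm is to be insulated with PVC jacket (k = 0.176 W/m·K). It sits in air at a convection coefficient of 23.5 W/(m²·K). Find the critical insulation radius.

r_cr ≈ 7.49 mm

For a cylinder r_cr = k/h = 0.176/23.5
r_cr = 7.49 mm; since the bare radius (19 mm) is above r_cr, any added insulation will reduce heat loss.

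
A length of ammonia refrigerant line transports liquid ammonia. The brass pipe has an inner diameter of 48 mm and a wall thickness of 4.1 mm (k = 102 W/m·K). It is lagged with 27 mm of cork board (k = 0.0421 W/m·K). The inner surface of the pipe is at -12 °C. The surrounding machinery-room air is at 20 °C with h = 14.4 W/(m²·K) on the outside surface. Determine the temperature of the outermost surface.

T ≈ 17.7 °C

Cylindrical conduction, so R = ln(r₂/r₁)/(2πkL) per layer, in series:
R_brass pipe wall = ln(28.1/24)/(2π×102×1) = 2.461×10^-4 K/W
R_cork board = ln(55.1/28.1)/(2π×0.0421×1) = 2.546 K/W
R_outer film = 1/(h_o·2πr_oL) = 1/(14.4×2π×0.0551×1) = 0.2006 K/W
R_total = 2.746 K/W
Q = ΔT/R_total = 32/2.746
Q = 11.7 W/m
T_interface = T_inner + Q·ΣR(inner→interface) = -12 + 11.7×2.546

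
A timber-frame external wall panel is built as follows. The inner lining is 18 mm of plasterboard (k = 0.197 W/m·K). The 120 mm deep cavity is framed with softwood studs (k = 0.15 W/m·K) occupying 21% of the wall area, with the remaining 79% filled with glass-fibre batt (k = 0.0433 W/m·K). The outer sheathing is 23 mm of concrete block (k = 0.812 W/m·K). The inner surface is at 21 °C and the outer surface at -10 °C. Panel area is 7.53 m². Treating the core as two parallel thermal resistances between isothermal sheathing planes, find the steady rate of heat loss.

Sheathing layers in series; stud and cavity paths in parallel between them.
R_inner = 0.018/(0.197×7.53) = 0.01213 K/W
R_stud  = 0.12/(0.15×0.21×7.53) = 0.5059 K/W
R_cav   = 0.12/(0.0433×0.79×7.53) = 0.4659 K/W
1/R_core = 1/R_stud + 1/R_cav → R_core = 0.2425 K/W
R_outer = 0.023/(0.812×7.53) = 0.003762 K/W
R_total = 0.2584 K/W
Q = ΔT/R_total = 31/0.2584

Q ≈ 120 W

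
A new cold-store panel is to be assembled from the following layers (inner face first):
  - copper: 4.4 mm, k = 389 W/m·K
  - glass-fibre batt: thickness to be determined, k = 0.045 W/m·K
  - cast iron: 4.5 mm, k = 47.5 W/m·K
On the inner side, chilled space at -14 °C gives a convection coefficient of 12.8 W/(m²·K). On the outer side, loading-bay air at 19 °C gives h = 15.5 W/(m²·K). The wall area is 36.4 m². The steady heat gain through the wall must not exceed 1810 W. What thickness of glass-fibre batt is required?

Series thermal resistances:
R_inner film = 1/(h_i·A) = 1/(12.8×36.4) = 0.002146 K/W
R_copper = L/(kA) = 0.0044/(389×36.4) = 3.107×10^-7 K/W
R_cast iron = L/(kA) = 0.0045/(47.5×36.4) = 2.603×10^-6 K/W
R_outer film = 1/(h_o·A) = 1/(15.5×36.4) = 0.001772 K/W
Sum of the known resistances R_other = 0.003922 K/W
Required total resistance R_tot = ΔT/Q_allow = 33/1810 = 0.01823 K/W
R_glass-fibre batt = R_tot − R_other = 0.01431 K/W
L = R·k·A = 0.01431×0.045×36.4

L ≈ 23.4 mm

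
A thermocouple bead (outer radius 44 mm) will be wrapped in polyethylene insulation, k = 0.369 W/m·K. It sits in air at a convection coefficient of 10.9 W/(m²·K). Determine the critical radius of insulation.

For a sphere r_cr = 2k/h = 2×0.369/10.9
r_cr = 67.7 mm; since the bare radius (44 mm) is below r_cr, adding a thin layer of insulation will *increase* heat loss.

r_cr ≈ 67.7 mm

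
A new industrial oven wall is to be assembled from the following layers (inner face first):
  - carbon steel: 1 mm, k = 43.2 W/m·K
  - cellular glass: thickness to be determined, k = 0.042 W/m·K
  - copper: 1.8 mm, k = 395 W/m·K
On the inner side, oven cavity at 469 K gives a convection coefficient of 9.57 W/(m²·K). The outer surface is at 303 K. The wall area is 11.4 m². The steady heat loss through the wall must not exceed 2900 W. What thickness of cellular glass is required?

L ≈ 23 mm

Series thermal resistances:
R_inner film = 1/(h_i·A) = 1/(9.57×11.4) = 0.009166 K/W
R_carbon steel = L/(kA) = 0.001/(43.2×11.4) = 2.031×10^-6 K/W
R_copper = L/(kA) = 0.0018/(395×11.4) = 3.997×10^-7 K/W
Sum of the known resistances R_other = 0.009169 K/W
Required total resistance R_tot = ΔT/Q_allow = 166/2900 = 0.05724 K/W
R_cellular glass = R_tot − R_other = 0.04807 K/W
L = R·k·A = 0.04807×0.042×11.4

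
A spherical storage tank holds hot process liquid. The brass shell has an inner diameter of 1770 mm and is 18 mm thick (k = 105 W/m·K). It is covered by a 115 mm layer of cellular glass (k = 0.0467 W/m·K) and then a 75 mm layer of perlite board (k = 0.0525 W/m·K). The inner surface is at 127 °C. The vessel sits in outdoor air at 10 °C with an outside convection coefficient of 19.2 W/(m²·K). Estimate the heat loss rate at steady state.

Each spherical layer contributes R = (1/r_i − 1/r_o)/(4πk):
R_brass shell = (1/0.885 − 1/0.903)/(4π×105) = 1.707×10^-5 K/W
R_cellular glass = (1/0.903 − 1/1.018)/(4π×0.0467) = 0.2132 K/W
R_perlite board = (1/1.018 − 1/1.093)/(4π×0.0525) = 0.1022 K/W
R_outer film = 1/(h·4πr_o²) = 1/(19.2×4π×1.093²) = 0.003469 K/W
R_total = 0.3188 K/W
Q = ΔT/R_total = 117/0.3188

Q ≈ 367 W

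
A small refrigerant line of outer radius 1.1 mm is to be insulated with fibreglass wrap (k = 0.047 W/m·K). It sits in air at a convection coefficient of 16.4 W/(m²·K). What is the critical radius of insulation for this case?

For a cylinder r_cr = k/h = 0.047/16.4
r_cr = 2.87 mm; since the bare radius (1.1 mm) is below r_cr, adding a thin layer of insulation will *increase* heat loss.

r_cr ≈ 2.87 mm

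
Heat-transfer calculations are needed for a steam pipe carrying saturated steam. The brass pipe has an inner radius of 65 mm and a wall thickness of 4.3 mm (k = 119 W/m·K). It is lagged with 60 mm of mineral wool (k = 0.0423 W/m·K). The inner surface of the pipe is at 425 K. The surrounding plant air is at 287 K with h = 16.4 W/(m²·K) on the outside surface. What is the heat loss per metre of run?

Treating each annulus and film as a series resistance:
R_brass pipe wall = ln(69.3/65)/(2π×119×1) = 8.567×10^-5 K/W
R_mineral wool = ln(129.3/69.3)/(2π×0.0423×1) = 2.347 K/W
R_outer film = 1/(h_o·2πr_oL) = 1/(16.4×2π×0.1293×1) = 0.07505 K/W
R_total = 2.422 K/W
Q = ΔT/R_total = 138/2.422

q′ ≈ 57 W/m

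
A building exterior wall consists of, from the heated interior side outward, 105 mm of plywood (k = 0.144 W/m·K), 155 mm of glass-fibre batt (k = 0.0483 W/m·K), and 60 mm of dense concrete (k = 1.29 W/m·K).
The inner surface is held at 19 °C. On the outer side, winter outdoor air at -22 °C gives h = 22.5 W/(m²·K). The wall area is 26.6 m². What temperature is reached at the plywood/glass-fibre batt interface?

T ≈ 11.6 °C

Using the resistance-network approach (series):
R_plywood = L/(kA) = 0.105/(0.144×26.6) = 0.02741 K/W
R_glass-fibre batt = L/(kA) = 0.155/(0.0483×26.6) = 0.1206 K/W
R_dense concrete = L/(kA) = 0.06/(1.29×26.6) = 0.001749 K/W
R_outer film = 1/(h_o·A) = 1/(22.5×26.6) = 0.001671 K/W
R_total = 0.1515 K/W;  Q = ΔT/R_total = 41/0.1515 = 270.7 W
T_interface = T_inner − Q·ΣR(inner→interface) = 19 − 271×0.02741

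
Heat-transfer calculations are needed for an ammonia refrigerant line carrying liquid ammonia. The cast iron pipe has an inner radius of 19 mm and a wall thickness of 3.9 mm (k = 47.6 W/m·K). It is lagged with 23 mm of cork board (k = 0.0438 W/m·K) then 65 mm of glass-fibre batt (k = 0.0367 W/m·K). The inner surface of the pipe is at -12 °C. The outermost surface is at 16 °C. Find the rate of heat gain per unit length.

Radial resistances (cylindrical: R_cond = ln(r_o/r_i)/(2πkL), R_conv = 1/(h·2πrL)):
R_cast iron pipe wall = ln(22.9/19)/(2π×47.6×1) = 6.242×10^-4 K/W
R_cork board = ln(45.9/22.9)/(2π×0.0438×1) = 2.527 K/W
R_glass-fibre batt = ln(110.9/45.9)/(2π×0.0367×1) = 3.826 K/W
R_total = 6.353 K/W
Q = ΔT/R_total = 28/6.353

q′ ≈ 4.41 W/m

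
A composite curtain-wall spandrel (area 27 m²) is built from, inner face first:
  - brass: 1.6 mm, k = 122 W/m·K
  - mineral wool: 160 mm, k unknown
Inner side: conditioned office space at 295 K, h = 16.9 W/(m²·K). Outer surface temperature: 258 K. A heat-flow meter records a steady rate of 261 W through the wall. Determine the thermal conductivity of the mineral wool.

k ≈ 0.0425 W/(m·K)

Thermal resistances in series:
R_inner film = 1/(h_i·A) = 1/(16.9×27) = 0.002192 K/W
R_brass = L/(kA) = 0.0016/(122×27) = 4.857×10^-7 K/W
Sum of known resistances R_other = 0.002192 K/W
Total R = ΔT/Q = 37/261 = 0.1418 K/W
R_mineral wool = R_total − R_other = 0.1396 K/W
k = L/(R·A) = 0.16/(0.1396×27)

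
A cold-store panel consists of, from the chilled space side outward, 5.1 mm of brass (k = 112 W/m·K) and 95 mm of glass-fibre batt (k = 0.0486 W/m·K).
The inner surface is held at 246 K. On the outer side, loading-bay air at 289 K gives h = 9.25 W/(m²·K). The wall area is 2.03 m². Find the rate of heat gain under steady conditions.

Q ≈ 42.3 W

Model the wall as resistances in series:
R_brass = L/(kA) = 0.0051/(112×2.03) = 2.243×10^-5 K/W
R_glass-fibre batt = L/(kA) = 0.095/(0.0486×2.03) = 0.9629 K/W
R_outer film = 1/(h_o·A) = 1/(9.25×2.03) = 0.05326 K/W
R_total = 1.016 K/W
Q = ΔT / R_total = 43 / 1.016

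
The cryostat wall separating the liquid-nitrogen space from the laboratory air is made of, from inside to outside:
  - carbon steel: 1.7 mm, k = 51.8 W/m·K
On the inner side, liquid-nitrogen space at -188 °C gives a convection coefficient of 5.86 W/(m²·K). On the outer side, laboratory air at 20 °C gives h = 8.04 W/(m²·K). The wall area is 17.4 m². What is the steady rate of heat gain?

Thermal resistances in series:
R_inner film = 1/(h_i·A) = 1/(5.86×17.4) = 0.009807 K/W
R_carbon steel = L/(kA) = 0.0017/(51.8×17.4) = 1.886×10^-6 K/W
R_outer film = 1/(h_o·A) = 1/(8.04×17.4) = 0.007148 K/W
R_total = 0.01696 K/W
Q = ΔT / R_total = 208 / 0.01696

Q ≈ 12300 W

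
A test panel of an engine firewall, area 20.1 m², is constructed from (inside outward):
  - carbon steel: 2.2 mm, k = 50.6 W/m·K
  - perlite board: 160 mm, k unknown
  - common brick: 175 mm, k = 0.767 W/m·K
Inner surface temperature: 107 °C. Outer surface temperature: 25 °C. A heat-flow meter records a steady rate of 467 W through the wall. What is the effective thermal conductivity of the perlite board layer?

k ≈ 0.0485 W/(m·K)

Treating each layer as a thermal resistance in series:
R_carbon steel = L/(kA) = 0.0022/(50.6×20.1) = 2.163×10^-6 K/W
R_common brick = L/(kA) = 0.175/(0.767×20.1) = 0.01135 K/W
Sum of known resistances R_other = 0.01135 K/W
Total R = ΔT/Q = 82/467 = 0.1756 K/W
R_perlite board = R_total − R_other = 0.1642 K/W
k = L/(R·A) = 0.16/(0.1642×20.1)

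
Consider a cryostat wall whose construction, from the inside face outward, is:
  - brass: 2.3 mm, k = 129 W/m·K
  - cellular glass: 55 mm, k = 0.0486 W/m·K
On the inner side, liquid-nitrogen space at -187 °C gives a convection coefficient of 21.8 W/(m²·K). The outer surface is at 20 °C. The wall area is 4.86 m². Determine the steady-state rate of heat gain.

Q ≈ 854 W

Treating each layer as a thermal resistance in series:
R_inner film = 1/(h_i·A) = 1/(21.8×4.86) = 0.009439 K/W
R_brass = L/(kA) = 0.0023/(129×4.86) = 3.669×10^-6 K/W
R_cellular glass = L/(kA) = 0.055/(0.0486×4.86) = 0.2329 K/W
R_total = 0.2423 K/W
Q = ΔT / R_total = 207 / 0.2423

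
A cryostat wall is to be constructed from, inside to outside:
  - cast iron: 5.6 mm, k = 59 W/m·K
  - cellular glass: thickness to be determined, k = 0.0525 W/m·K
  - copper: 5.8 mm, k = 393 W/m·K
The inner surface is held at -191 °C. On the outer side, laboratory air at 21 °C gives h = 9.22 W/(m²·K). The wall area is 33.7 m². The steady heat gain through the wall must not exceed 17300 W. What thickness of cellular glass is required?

Thermal resistances in series:
R_cast iron = L/(kA) = 0.0056/(59×33.7) = 2.816×10^-6 K/W
R_copper = L/(kA) = 0.0058/(393×33.7) = 4.379×10^-7 K/W
R_outer film = 1/(h_o·A) = 1/(9.22×33.7) = 0.003218 K/W
Sum of the known resistances R_other = 0.003222 K/W
Required total resistance R_tot = ΔT/Q_allow = 212/17300 = 0.01225 K/W
R_cellular glass = R_tot − R_other = 0.009033 K/W
L = R·k·A = 0.009033×0.0525×33.7

L ≈ 16 mm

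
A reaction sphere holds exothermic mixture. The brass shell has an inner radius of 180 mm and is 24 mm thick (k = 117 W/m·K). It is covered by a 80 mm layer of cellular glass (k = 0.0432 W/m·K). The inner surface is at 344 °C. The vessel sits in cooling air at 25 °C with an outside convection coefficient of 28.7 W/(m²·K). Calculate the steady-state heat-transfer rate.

Q ≈ 124 W

Spherical conduction: R = (1/r_in − 1/r_out)/(4πk) per layer; series-sum.
R_brass shell = (1/0.18 − 1/0.204)/(4π×117) = 4.445×10^-4 K/W
R_cellular glass = (1/0.204 − 1/0.284)/(4π×0.0432) = 2.544 K/W
R_outer film = 1/(h·4πr_o²) = 1/(28.7×4π×0.284²) = 0.03438 K/W
R_total = 2.578 K/W
Q = ΔT/R_total = 319/2.578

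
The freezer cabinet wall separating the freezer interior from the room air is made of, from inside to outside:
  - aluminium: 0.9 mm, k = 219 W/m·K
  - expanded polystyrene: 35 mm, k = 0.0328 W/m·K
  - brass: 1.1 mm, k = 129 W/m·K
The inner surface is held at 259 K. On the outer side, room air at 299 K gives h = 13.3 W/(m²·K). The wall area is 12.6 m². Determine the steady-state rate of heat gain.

Using the resistance-network approach (series):
R_aluminium = L/(kA) = 0.0009/(219×12.6) = 3.262×10^-7 K/W
R_expanded polystyrene = L/(kA) = 0.035/(0.0328×12.6) = 0.08469 K/W
R_brass = L/(kA) = 0.0011/(129×12.6) = 6.768×10^-7 K/W
R_outer film = 1/(h_o·A) = 1/(13.3×12.6) = 0.005967 K/W
R_total = 0.09066 K/W
Q = ΔT / R_total = 40 / 0.09066

Q ≈ 441 W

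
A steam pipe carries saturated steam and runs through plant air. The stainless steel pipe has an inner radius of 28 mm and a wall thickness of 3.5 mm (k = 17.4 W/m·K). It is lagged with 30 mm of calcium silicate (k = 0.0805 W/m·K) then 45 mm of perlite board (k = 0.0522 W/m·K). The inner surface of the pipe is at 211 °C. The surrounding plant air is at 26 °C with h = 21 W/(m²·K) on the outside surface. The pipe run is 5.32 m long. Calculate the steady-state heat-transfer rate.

Radial resistances (cylindrical: R_cond = ln(r_o/r_i)/(2πkL), R_conv = 1/(h·2πrL)):
R_stainless steel pipe wall = ln(31.5/28)/(2π×17.4×5.32) = 2.025×10^-4 K/W
R_calcium silicate = ln(61.5/31.5)/(2π×0.0805×5.32) = 0.2486 K/W
R_perlite board = ln(106.5/61.5)/(2π×0.0522×5.32) = 0.3147 K/W
R_outer film = 1/(h_o·2πr_oL) = 1/(21×2π×0.1065×5.32) = 0.01338 K/W
R_total = 0.5769 K/W
Q = ΔT/R_total = 185/0.5769

Q ≈ 321 W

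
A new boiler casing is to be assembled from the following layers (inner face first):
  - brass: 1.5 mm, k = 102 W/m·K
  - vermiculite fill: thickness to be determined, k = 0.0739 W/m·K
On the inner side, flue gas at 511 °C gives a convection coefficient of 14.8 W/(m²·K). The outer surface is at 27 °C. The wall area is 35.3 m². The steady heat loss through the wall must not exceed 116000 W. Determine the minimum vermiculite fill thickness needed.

Thermal resistances in series:
R_inner film = 1/(h_i·A) = 1/(14.8×35.3) = 0.001914 K/W
R_brass = L/(kA) = 0.0015/(102×35.3) = 4.166×10^-7 K/W
Sum of the known resistances R_other = 0.001915 K/W
Required total resistance R_tot = ΔT/Q_allow = 484/116000 = 0.004172 K/W
R_vermiculite fill = R_tot − R_other = 0.002258 K/W
L = R·k·A = 0.002258×0.0739×35.3

L ≈ 5.89 mm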